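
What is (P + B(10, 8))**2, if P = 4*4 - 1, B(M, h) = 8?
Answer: 529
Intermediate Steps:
P = 15 (P = 16 - 1 = 15)
(P + B(10, 8))**2 = (15 + 8)**2 = 23**2 = 529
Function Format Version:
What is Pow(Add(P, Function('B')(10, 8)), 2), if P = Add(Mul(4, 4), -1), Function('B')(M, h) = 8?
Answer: 529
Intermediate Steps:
P = 15 (P = Add(16, -1) = 15)
Pow(Add(P, Function('B')(10, 8)), 2) = Pow(Add(15, 8), 2) = Pow(23, 2) = 529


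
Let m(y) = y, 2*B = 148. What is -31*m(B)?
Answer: -2294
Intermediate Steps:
B = 74 (B = (1/2)*148 = 74)
-31*m(B) = -31*74 = -2294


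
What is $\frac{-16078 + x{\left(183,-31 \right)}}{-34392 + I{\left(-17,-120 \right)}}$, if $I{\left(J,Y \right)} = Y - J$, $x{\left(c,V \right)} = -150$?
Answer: $\frac{16228}{34495} \approx 0.47045$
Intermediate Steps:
$\frac{-16078 + x{\left(183,-31 \right)}}{-34392 + I{\left(-17,-120 \right)}} = \frac{-16078 - 150}{-34392 - 103} = - \frac{16228}{-34392 + \left(-120 + 17\right)} = - \frac{16228}{-34392 - 103} = - \frac{16228}{-34495} = \left(-16228\right) \left(- \frac{1}{34495}\right) = \frac{16228}{34495}$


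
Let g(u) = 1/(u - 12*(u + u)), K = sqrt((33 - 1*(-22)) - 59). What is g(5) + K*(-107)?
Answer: -1/115 - 214*I ≈ -0.0086956 - 214.0*I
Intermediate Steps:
K = 2*I (K = sqrt((33 + 22) - 59) = sqrt(55 - 59) = sqrt(-4) = 2*I ≈ 2.0*I)
g(u) = -1/(23*u) (g(u) = 1/(u - 24*u) = 1/(-23*u) = -1/(23*u))
g(5) + K*(-107) = -1/23/5 + (2*I)*(-107) = -1/23*1/5 - 214*I = -1/115 - 214*I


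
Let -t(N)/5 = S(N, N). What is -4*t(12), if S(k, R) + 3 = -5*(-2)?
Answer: 140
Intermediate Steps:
S(k, R) = 7 (S(k, R) = -3 - 5*(-2) = -3 + 10 = 7)
t(N) = -35 (t(N) = -5*7 = -35)
-4*t(12) = -4*(-35) = 140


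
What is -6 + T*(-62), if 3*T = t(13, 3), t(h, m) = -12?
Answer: 242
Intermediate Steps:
T = -4 (T = (⅓)*(-12) = -4)
-6 + T*(-62) = -6 - 4*(-62) = -6 + 248 = 242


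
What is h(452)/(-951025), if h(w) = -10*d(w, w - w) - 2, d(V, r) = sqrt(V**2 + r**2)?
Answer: 4522/951025 ≈ 0.0047549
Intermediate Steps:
h(w) = -2 - 10*sqrt(w**2) (h(w) = -10*sqrt(w**2 + (w - w)**2) - 2 = -10*sqrt(w**2 + 0**2) - 2 = -10*sqrt(w**2 + 0) - 2 = -10*sqrt(w**2) - 2 = -2 - 10*sqrt(w**2))
h(452)/(-951025) = (-2 - 10*sqrt(452**2))/(-951025) = (-2 - 10*sqrt(204304))*(-1/951025) = (-2 - 10*452)*(-1/951025) = (-2 - 4520)*(-1/951025) = -4522*(-1/951025) = 4522/951025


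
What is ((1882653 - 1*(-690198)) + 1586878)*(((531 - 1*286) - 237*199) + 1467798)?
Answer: 5910475741520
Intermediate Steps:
((1882653 - 1*(-690198)) + 1586878)*(((531 - 1*286) - 237*199) + 1467798) = ((1882653 + 690198) + 1586878)*(((531 - 286) - 47163) + 1467798) = (2572851 + 1586878)*((245 - 47163) + 1467798) = 4159729*(-46918 + 1467798) = 4159729*1420880 = 5910475741520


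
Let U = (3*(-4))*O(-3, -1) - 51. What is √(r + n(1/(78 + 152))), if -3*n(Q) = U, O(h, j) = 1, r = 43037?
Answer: √43058 ≈ 207.50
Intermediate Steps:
U = -63 (U = (3*(-4))*1 - 51 = -12*1 - 51 = -12 - 51 = -63)
n(Q) = 21 (n(Q) = -⅓*(-63) = 21)
√(r + n(1/(78 + 152))) = √(43037 + 21) = √43058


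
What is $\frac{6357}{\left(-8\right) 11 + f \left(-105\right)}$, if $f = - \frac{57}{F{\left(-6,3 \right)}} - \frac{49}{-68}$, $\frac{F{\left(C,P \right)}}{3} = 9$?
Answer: $\frac{1296828}{11833} \approx 109.59$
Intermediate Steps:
$F{\left(C,P \right)} = 27$ ($F{\left(C,P \right)} = 3 \cdot 9 = 27$)
$f = - \frac{851}{612}$ ($f = - \frac{57}{27} - \frac{49}{-68} = \left(-57\right) \frac{1}{27} - - \frac{49}{68} = - \frac{19}{9} + \frac{49}{68} = - \frac{851}{612} \approx -1.3905$)
$\frac{6357}{\left(-8\right) 11 + f \left(-105\right)} = \frac{6357}{\left(-8\right) 11 - - \frac{29785}{204}} = \frac{6357}{-88 + \frac{29785}{204}} = \frac{6357}{\frac{11833}{204}} = 6357 \cdot \frac{204}{11833} = \frac{1296828}{11833}$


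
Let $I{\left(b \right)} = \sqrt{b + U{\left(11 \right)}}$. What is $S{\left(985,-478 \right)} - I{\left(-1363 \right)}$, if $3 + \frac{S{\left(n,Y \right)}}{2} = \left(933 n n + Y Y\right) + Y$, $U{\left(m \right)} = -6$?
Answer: $1810895856 - 37 i \approx 1.8109 \cdot 10^{9} - 37.0 i$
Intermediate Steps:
$I{\left(b \right)} = \sqrt{-6 + b}$ ($I{\left(b \right)} = \sqrt{b - 6} = \sqrt{-6 + b}$)
$S{\left(n,Y \right)} = -6 + 2 Y + 2 Y^{2} + 1866 n^{2}$ ($S{\left(n,Y \right)} = -6 + 2 \left(\left(933 n n + Y Y\right) + Y\right) = -6 + 2 \left(\left(933 n^{2} + Y^{2}\right) + Y\right) = -6 + 2 \left(\left(Y^{2} + 933 n^{2}\right) + Y\right) = -6 + 2 \left(Y + Y^{2} + 933 n^{2}\right) = -6 + \left(2 Y + 2 Y^{2} + 1866 n^{2}\right) = -6 + 2 Y + 2 Y^{2} + 1866 n^{2}$)
$S{\left(985,-478 \right)} - I{\left(-1363 \right)} = \left(-6 + 2 \left(-478\right) + 2 \left(-478\right)^{2} + 1866 \cdot 985^{2}\right) - \sqrt{-6 - 1363} = \left(-6 - 956 + 2 \cdot 228484 + 1866 \cdot 970225\right) - \sqrt{-1369} = \left(-6 - 956 + 456968 + 1810439850\right) - 37 i = 1810895856 - 37 i$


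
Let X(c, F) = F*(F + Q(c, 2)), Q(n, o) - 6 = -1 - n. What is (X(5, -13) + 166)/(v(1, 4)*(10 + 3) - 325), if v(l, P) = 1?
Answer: -335/312 ≈ -1.0737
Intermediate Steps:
Q(n, o) = 5 - n (Q(n, o) = 6 + (-1 - n) = 5 - n)
X(c, F) = F*(5 + F - c) (X(c, F) = F*(F + (5 - c)) = F*(5 + F - c))
(X(5, -13) + 166)/(v(1, 4)*(10 + 3) - 325) = (-13*(5 - 13 - 1*5) + 166)/(1*(10 + 3) - 325) = (-13*(5 - 13 - 5) + 166)/(1*13 - 325) = (-13*(-13) + 166)/(13 - 325) = (169 + 166)/(-312) = 335*(-1/312) = -335/312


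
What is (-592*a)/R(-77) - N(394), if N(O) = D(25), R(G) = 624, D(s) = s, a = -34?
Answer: 283/39 ≈ 7.2564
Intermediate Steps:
N(O) = 25
(-592*a)/R(-77) - N(394) = -592*(-34)/624 - 1*25 = 20128*(1/624) - 25 = 1258/39 - 25 = 283/39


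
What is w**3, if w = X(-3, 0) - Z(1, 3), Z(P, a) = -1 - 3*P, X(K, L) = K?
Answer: 1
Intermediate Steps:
w = 1 (w = -3 - (-1 - 3*1) = -3 - (-1 - 3) = -3 - 1*(-4) = -3 + 4 = 1)
w**3 = 1**3 = 1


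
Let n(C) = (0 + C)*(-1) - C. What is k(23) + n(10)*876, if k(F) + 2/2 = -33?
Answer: -17554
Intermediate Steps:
k(F) = -34 (k(F) = -1 - 33 = -34)
n(C) = -2*C (n(C) = C*(-1) - C = -C - C = -2*C)
k(23) + n(10)*876 = -34 - 2*10*876 = -34 - 20*876 = -34 - 17520 = -17554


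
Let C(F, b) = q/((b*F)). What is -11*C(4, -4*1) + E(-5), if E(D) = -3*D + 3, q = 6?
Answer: 177/8 ≈ 22.125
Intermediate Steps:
E(D) = 3 - 3*D
C(F, b) = 6/(F*b) (C(F, b) = 6/((b*F)) = 6/((F*b)) = 6*(1/(F*b)) = 6/(F*b))
-11*C(4, -4*1) + E(-5) = -66/(4*((-4*1))) + (3 - 3*(-5)) = -66/(4*(-4)) + (3 + 15) = -66*(-1)/(4*4) + 18 = -11*(-3/8) + 18 = 33/8 + 18 = 177/8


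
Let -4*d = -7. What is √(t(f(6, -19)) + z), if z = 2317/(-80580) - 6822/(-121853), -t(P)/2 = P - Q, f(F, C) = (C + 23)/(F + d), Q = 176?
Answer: √8130013583942324067783315/152193178470 ≈ 18.735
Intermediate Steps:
d = 7/4 (d = -¼*(-7) = 7/4 ≈ 1.7500)
f(F, C) = (23 + C)/(7/4 + F) (f(F, C) = (C + 23)/(F + 7/4) = (23 + C)/(7/4 + F))
t(P) = 352 - 2*P (t(P) = -2*(P - 1*176) = -2*(P - 176) = -2*(-176 + P) = 352 - 2*P)
z = 267383359/9818914740 (z = 2317*(-1/80580) - 6822*(-1/121853) = -2317/80580 + 6822/121853 = 267383359/9818914740 ≈ 0.027231)
√(t(f(6, -19)) + z) = √((352 - 8*(23 - 19)/(7 + 4*6)) + 267383359/9818914740) = √((352 - 8*4/(7 + 24)) + 267383359/9818914740) = √((352 - 8*4/31) + 267383359/9818914740) = √((352 - 2*16/31) + 267383359/9818914740) = √((352 - 32/31) + 267383359/9818914740) = √(10880/31 + 267383359/9818914740) = √(106838081255329/304386356940) = √8130013583942324067783315/152193178470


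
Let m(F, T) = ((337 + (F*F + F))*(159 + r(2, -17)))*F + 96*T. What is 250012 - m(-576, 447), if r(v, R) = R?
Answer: 27117281404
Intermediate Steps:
m(F, T) = 96*T + F*(47854 + 142*F + 142*F²) (m(F, T) = ((337 + (F*F + F))*(159 - 17))*F + 96*T = ((337 + (F² + F))*142)*F + 96*T = ((337 + (F + F²))*142)*F + 96*T = ((337 + F + F²)*142)*F + 96*T = (47854 + 142*F + 142*F²)*F + 96*T = F*(47854 + 142*F + 142*F²) + 96*T = 96*T + F*(47854 + 142*F + 142*F²))
250012 - m(-576, 447) = 250012 - (96*447 + 142*(-576)² + 142*(-576)³ + 47854*(-576)) = 250012 - (42912 + 142*331776 + 142*(-191102976) - 27563904) = 250012 - (42912 + 47112192 - 27136622592 - 27563904) = 250012 - 1*(-27117031392) = 250012 + 27117031392 = 27117281404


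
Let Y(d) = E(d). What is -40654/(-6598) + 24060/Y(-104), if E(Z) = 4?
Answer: 19863812/3299 ≈ 6021.2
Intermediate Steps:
Y(d) = 4
-40654/(-6598) + 24060/Y(-104) = -40654/(-6598) + 24060/4 = -40654*(-1/6598) + 24060*(¼) = 20327/3299 + 6015 = 19863812/3299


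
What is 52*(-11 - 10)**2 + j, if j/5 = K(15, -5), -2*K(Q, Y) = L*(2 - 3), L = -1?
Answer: 45859/2 ≈ 22930.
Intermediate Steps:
K(Q, Y) = -1/2 (K(Q, Y) = -(-1)*(2 - 3)/2 = -(-1)*(-1)/2 = -1/2*1 = -1/2)
j = -5/2 (j = 5*(-1/2) = -5/2 ≈ -2.5000)
52*(-11 - 10)**2 + j = 52*(-11 - 10)**2 - 5/2 = 52*(-21)**2 - 5/2 = 52*441 - 5/2 = 22932 - 5/2 = 45859/2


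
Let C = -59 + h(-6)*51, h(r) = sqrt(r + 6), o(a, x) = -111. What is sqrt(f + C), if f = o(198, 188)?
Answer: I*sqrt(170) ≈ 13.038*I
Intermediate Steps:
h(r) = sqrt(6 + r)
f = -111
C = -59 (C = -59 + sqrt(6 - 6)*51 = -59 + sqrt(0)*51 = -59 + 0*51 = -59 + 0 = -59)
sqrt(f + C) = sqrt(-111 - 59) = sqrt(-170) = I*sqrt(170)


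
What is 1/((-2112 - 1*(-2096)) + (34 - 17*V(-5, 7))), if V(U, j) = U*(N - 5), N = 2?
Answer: -1/237 ≈ -0.0042194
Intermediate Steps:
V(U, j) = -3*U (V(U, j) = U*(2 - 5) = U*(-3) = -3*U)
1/((-2112 - 1*(-2096)) + (34 - 17*V(-5, 7))) = 1/((-2112 - 1*(-2096)) + (34 - (-51)*(-5))) = 1/((-2112 + 2096) + (34 - 17*15)) = 1/(-16 + (34 - 255)) = 1/(-16 - 221) = 1/(-237) = -1/237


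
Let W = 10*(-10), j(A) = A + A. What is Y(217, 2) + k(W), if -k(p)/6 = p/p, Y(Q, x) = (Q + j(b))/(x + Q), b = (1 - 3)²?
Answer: -363/73 ≈ -4.9726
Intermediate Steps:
b = 4 (b = (-2)² = 4)
j(A) = 2*A
Y(Q, x) = (8 + Q)/(Q + x) (Y(Q, x) = (Q + 2*4)/(x + Q) = (Q + 8)/(Q + x) = (8 + Q)/(Q + x))
W = -100
k(p) = -6 (k(p) = -6*p/p = -6*1 = -6)
Y(217, 2) + k(W) = (8 + 217)/(217 + 2) - 6 = 225/219 - 6 = (1/219)*225 - 6 = 75/73 - 6 = -363/73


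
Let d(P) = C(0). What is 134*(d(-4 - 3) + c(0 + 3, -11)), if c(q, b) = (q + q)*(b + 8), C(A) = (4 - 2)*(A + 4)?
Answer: -1340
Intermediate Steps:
C(A) = 8 + 2*A (C(A) = 2*(4 + A) = 8 + 2*A)
d(P) = 8 (d(P) = 8 + 2*0 = 8 + 0 = 8)
c(q, b) = 2*q*(8 + b) (c(q, b) = (2*q)*(8 + b) = 2*q*(8 + b))
134*(d(-4 - 3) + c(0 + 3, -11)) = 134*(8 + 2*(0 + 3)*(8 - 11)) = 134*(8 + 2*3*(-3)) = 134*(8 - 18) = 134*(-10) = -1340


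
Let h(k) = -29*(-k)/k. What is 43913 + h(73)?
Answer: 43942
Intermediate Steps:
h(k) = 29 (h(k) = -29*(-1) = 29)
43913 + h(73) = 43913 + 29 = 43942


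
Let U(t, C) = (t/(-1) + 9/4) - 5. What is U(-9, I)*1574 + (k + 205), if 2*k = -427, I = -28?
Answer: 9829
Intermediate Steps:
k = -427/2 (k = (½)*(-427) = -427/2 ≈ -213.50)
U(t, C) = -11/4 - t (U(t, C) = (t*(-1) + 9*(¼)) - 5 = (-t + 9/4) - 5 = (9/4 - t) - 5 = -11/4 - t)
U(-9, I)*1574 + (k + 205) = (-11/4 - 1*(-9))*1574 + (-427/2 + 205) = (-11/4 + 9)*1574 - 17/2 = (25/4)*1574 - 17/2 = 19675/2 - 17/2 = 9829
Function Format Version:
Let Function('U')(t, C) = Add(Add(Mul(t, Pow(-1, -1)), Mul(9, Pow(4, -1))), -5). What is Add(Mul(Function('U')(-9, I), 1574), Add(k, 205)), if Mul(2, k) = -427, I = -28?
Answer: 9829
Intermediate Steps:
k = Rational(-427, 2) (k = Mul(Rational(1, 2), -427) = Rational(-427, 2) ≈ -213.50)
Function('U')(t, C) = Add(Rational(-11, 4), Mul(-1, t)) (Function('U')(t, C) = Add(Add(Mul(t, -1), Mul(9, Rational(1, 4))), -5) = Add(Add(Mul(-1, t), Rational(9, 4)), -5) = Add(Add(Rational(9, 4), Mul(-1, t)), -5) = Add(Rational(-11, 4), Mul(-1, t)))
Add(Mul(Function('U')(-9, I), 1574), Add(k, 205)) = Add(Mul(Add(Rational(-11, 4), Mul(-1, -9)), 1574), Add(Rational(-427, 2), 205)) = Add(Mul(Add(Rational(-11, 4), 9), 1574), Rational(-17, 2)) = Add(Mul(Rational(25, 4), 1574), Rational(-17, 2)) = Add(Rational(19675, 2), Rational(-17, 2)) = 9829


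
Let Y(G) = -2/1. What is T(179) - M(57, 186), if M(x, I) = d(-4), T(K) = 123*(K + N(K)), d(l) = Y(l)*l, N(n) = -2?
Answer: 21763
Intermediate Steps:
Y(G) = -2 (Y(G) = -2*1 = -2)
d(l) = -2*l
T(K) = -246 + 123*K (T(K) = 123*(K - 2) = 123*(-2 + K) = -246 + 123*K)
M(x, I) = 8 (M(x, I) = -2*(-4) = 8)
T(179) - M(57, 186) = (-246 + 123*179) - 1*8 = (-246 + 22017) - 8 = 21771 - 8 = 21763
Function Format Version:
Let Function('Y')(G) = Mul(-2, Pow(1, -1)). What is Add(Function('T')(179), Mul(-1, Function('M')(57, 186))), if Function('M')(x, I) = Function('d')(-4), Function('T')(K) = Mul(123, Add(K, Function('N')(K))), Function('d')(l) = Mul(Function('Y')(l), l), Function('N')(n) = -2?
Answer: 21763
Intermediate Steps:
Function('Y')(G) = -2 (Function('Y')(G) = Mul(-2, 1) = -2)
Function('d')(l) = Mul(-2, l)
Function('T')(K) = Add(-246, Mul(123, K)) (Function('T')(K) = Mul(123, Add(K, -2)) = Mul(123, Add(-2, K)) = Add(-246, Mul(123, K)))
Function('M')(x, I) = 8 (Function('M')(x, I) = Mul(-2, -4) = 8)
Add(Function('T')(179), Mul(-1, Function('M')(57, 186))) = Add(Add(-246, Mul(123, 179)), Mul(-1, 8)) = Add(Add(-246, 22017), -8) = Add(21771, -8) = 21763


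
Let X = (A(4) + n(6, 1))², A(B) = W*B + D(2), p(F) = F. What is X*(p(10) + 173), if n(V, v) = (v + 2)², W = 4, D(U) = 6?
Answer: 175863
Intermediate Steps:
n(V, v) = (2 + v)²
A(B) = 6 + 4*B (A(B) = 4*B + 6 = 6 + 4*B)
X = 961 (X = ((6 + 4*4) + (2 + 1)²)² = ((6 + 16) + 3²)² = (22 + 9)² = 31² = 961)
X*(p(10) + 173) = 961*(10 + 173) = 961*183 = 175863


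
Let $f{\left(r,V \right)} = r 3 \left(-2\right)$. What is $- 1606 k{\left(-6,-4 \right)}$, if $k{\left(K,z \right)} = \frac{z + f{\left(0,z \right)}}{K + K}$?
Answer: $- \frac{1606}{3} \approx -535.33$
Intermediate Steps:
$f{\left(r,V \right)} = - 6 r$ ($f{\left(r,V \right)} = 3 r \left(-2\right) = - 6 r$)
$k{\left(K,z \right)} = \frac{z}{2 K}$ ($k{\left(K,z \right)} = \frac{z - 0}{K + K} = \frac{z + 0}{2 K} = z \frac{1}{2 K} = \frac{z}{2 K}$)
$- 1606 k{\left(-6,-4 \right)} = - 1606 \cdot \frac{1}{2} \left(-4\right) \frac{1}{-6} = - 1606 \cdot \frac{1}{2} \left(-4\right) \left(- \frac{1}{6}\right) = \left(-1606\right) \frac{1}{3} = - \frac{1606}{3}$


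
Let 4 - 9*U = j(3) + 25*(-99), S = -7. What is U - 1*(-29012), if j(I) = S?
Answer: 263594/9 ≈ 29288.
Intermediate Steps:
j(I) = -7
U = 2486/9 (U = 4/9 - (-7 + 25*(-99))/9 = 4/9 - (-7 - 2475)/9 = 4/9 - ⅑*(-2482) = 4/9 + 2482/9 = 2486/9 ≈ 276.22)
U - 1*(-29012) = 2486/9 - 1*(-29012) = 2486/9 + 29012 = 263594/9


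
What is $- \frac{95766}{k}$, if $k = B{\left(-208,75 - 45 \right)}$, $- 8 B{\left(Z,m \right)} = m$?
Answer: $\frac{127688}{5} \approx 25538.0$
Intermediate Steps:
$B{\left(Z,m \right)} = - \frac{m}{8}$
$k = - \frac{15}{4}$ ($k = - \frac{75 - 45}{8} = \left(- \frac{1}{8}\right) 30 = - \frac{15}{4} \approx -3.75$)
$- \frac{95766}{k} = - \frac{95766}{- \frac{15}{4}} = \left(-95766\right) \left(- \frac{4}{15}\right) = \frac{127688}{5}$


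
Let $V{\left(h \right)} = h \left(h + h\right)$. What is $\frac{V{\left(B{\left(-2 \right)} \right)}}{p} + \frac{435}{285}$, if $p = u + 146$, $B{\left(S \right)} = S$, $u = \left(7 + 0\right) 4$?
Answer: $\frac{2599}{1653} \approx 1.5723$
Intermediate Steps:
$u = 28$ ($u = 7 \cdot 4 = 28$)
$V{\left(h \right)} = 2 h^{2}$ ($V{\left(h \right)} = h 2 h = 2 h^{2}$)
$p = 174$ ($p = 28 + 146 = 174$)
$\frac{V{\left(B{\left(-2 \right)} \right)}}{p} + \frac{435}{285} = \frac{2 \left(-2\right)^{2}}{174} + \frac{435}{285} = 2 \cdot 4 \cdot \frac{1}{174} + 435 \cdot \frac{1}{285} = 8 \cdot \frac{1}{174} + \frac{29}{19} = \frac{4}{87} + \frac{29}{19} = \frac{2599}{1653}$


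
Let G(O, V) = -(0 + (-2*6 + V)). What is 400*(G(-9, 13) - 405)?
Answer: -162400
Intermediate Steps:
G(O, V) = 12 - V (G(O, V) = -(0 + (-12 + V)) = -(-12 + V) = 12 - V)
400*(G(-9, 13) - 405) = 400*((12 - 1*13) - 405) = 400*((12 - 13) - 405) = 400*(-1 - 405) = 400*(-406) = -162400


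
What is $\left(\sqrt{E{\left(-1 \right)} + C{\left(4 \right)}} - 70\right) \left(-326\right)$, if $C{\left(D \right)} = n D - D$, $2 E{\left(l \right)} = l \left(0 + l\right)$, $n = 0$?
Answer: $22820 - 163 i \sqrt{14} \approx 22820.0 - 609.89 i$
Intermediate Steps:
$E{\left(l \right)} = \frac{l^{2}}{2}$ ($E{\left(l \right)} = \frac{l \left(0 + l\right)}{2} = \frac{l l}{2} = \frac{l^{2}}{2}$)
$C{\left(D \right)} = - D$ ($C{\left(D \right)} = 0 D - D = 0 - D = - D$)
$\left(\sqrt{E{\left(-1 \right)} + C{\left(4 \right)}} - 70\right) \left(-326\right) = \left(\sqrt{\frac{\left(-1\right)^{2}}{2} - 4} - 70\right) \left(-326\right) = \left(\sqrt{\frac{1}{2} \cdot 1 - 4} - 70\right) \left(-326\right) = \left(\sqrt{\frac{1}{2} - 4} - 70\right) \left(-326\right) = \left(\sqrt{- \frac{7}{2}} - 70\right) \left(-326\right) = \left(\frac{i \sqrt{14}}{2} - 70\right) \left(-326\right) = \left(-70 + \frac{i \sqrt{14}}{2}\right) \left(-326\right) = 22820 - 163 i \sqrt{14}$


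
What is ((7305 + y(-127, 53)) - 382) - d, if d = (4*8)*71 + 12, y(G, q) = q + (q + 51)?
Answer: 4796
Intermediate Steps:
y(G, q) = 51 + 2*q (y(G, q) = q + (51 + q) = 51 + 2*q)
d = 2284 (d = 32*71 + 12 = 2272 + 12 = 2284)
((7305 + y(-127, 53)) - 382) - d = ((7305 + (51 + 2*53)) - 382) - 1*2284 = ((7305 + (51 + 106)) - 382) - 2284 = ((7305 + 157) - 382) - 2284 = (7462 - 382) - 2284 = 7080 - 2284 = 4796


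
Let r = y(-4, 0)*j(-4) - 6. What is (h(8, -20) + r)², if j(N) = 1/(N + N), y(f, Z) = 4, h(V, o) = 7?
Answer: ¼ ≈ 0.25000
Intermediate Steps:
j(N) = 1/(2*N)
r = -13/2 (r = 4*((½)/(-4)) - 6 = 4*((½)*(-¼)) - 6 = 4*(-⅛) - 6 = -½ - 6 = -13/2 ≈ -6.5000)
(h(8, -20) + r)² = (7 - 13/2)² = (½)² = ¼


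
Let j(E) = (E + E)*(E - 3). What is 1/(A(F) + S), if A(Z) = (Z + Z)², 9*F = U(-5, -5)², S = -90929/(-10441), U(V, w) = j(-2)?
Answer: 845721/6689605249 ≈ 0.00012642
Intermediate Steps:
j(E) = 2*E*(-3 + E) (j(E) = (2*E)*(-3 + E) = 2*E*(-3 + E))
U(V, w) = 20 (U(V, w) = 2*(-2)*(-3 - 2) = 2*(-2)*(-5) = 20)
S = 90929/10441 (S = -90929*(-1/10441) = 90929/10441 ≈ 8.7088)
F = 400/9 (F = (⅑)*20² = (⅑)*400 = 400/9 ≈ 44.444)
A(Z) = 4*Z² (A(Z) = (2*Z)² = 4*Z²)
1/(A(F) + S) = 1/(4*(400/9)² + 90929/10441) = 1/(4*(160000/81) + 90929/10441) = 1/(640000/81 + 90929/10441) = 1/(6689605249/845721) = 845721/6689605249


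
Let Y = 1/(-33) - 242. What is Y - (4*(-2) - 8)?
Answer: -7459/33 ≈ -226.03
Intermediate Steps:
Y = -7987/33 (Y = -1/33 - 242 = -7987/33 ≈ -242.03)
Y - (4*(-2) - 8) = -7987/33 - (4*(-2) - 8) = -7987/33 - (-8 - 8) = -7987/33 - 1*(-16) = -7987/33 + 16 = -7459/33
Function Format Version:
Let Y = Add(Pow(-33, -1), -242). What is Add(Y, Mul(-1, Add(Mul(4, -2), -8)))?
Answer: Rational(-7459, 33) ≈ -226.03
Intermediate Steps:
Y = Rational(-7987, 33) (Y = Add(Rational(-1, 33), -242) = Rational(-7987, 33) ≈ -242.03)
Add(Y, Mul(-1, Add(Mul(4, -2), -8))) = Add(Rational(-7987, 33), Mul(-1, Add(Mul(4, -2), -8))) = Add(Rational(-7987, 33), Mul(-1, Add(-8, -8))) = Add(Rational(-7987, 33), Mul(-1, -16)) = Add(Rational(-7987, 33), 16) = Rational(-7459, 33)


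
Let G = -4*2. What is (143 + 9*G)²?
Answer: 5041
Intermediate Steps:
G = -8
(143 + 9*G)² = (143 + 9*(-8))² = (143 - 72)² = 71² = 5041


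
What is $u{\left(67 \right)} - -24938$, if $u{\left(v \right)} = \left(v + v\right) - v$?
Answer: $25005$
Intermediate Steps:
$u{\left(v \right)} = v$ ($u{\left(v \right)} = 2 v - v = v$)
$u{\left(67 \right)} - -24938 = 67 - -24938 = 67 + 24938 = 25005$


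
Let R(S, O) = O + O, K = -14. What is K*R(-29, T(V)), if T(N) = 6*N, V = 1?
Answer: -168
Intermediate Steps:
R(S, O) = 2*O
K*R(-29, T(V)) = -28*6*1 = -28*6 = -14*12 = -168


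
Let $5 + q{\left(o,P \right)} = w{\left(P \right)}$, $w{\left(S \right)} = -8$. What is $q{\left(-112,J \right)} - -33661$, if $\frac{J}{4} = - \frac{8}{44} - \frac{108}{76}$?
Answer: $33648$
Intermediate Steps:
$J = - \frac{1340}{209}$ ($J = 4 \left(- \frac{8}{44} - \frac{108}{76}\right) = 4 \left(\left(-8\right) \frac{1}{44} - \frac{27}{19}\right) = 4 \left(- \frac{2}{11} - \frac{27}{19}\right) = 4 \left(- \frac{335}{209}\right) = - \frac{1340}{209} \approx -6.4115$)
$q{\left(o,P \right)} = -13$ ($q{\left(o,P \right)} = -5 - 8 = -13$)
$q{\left(-112,J \right)} - -33661 = -13 - -33661 = -13 + 33661 = 33648$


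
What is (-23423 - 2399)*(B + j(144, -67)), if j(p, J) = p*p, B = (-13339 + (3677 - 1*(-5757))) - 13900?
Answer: -75684282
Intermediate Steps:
B = -17805 (B = (-13339 + (3677 + 5757)) - 13900 = (-13339 + 9434) - 13900 = -3905 - 13900 = -17805)
j(p, J) = p²
(-23423 - 2399)*(B + j(144, -67)) = (-23423 - 2399)*(-17805 + 144²) = -25822*(-17805 + 20736) = -25822*2931 = -75684282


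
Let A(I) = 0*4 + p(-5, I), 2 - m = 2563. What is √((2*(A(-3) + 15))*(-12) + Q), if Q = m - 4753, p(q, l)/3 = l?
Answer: I*√7458 ≈ 86.36*I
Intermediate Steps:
m = -2561 (m = 2 - 1*2563 = 2 - 2563 = -2561)
p(q, l) = 3*l
Q = -7314 (Q = -2561 - 4753 = -7314)
A(I) = 3*I (A(I) = 0*4 + 3*I = 0 + 3*I = 3*I)
√((2*(A(-3) + 15))*(-12) + Q) = √((2*(3*(-3) + 15))*(-12) - 7314) = √((2*(-9 + 15))*(-12) - 7314) = √((2*6)*(-12) - 7314) = √(12*(-12) - 7314) = √(-144 - 7314) = √(-7458) = I*√7458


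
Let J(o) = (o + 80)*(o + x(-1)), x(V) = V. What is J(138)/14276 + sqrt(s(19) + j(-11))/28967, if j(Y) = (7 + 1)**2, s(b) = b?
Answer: 14933/7138 + sqrt(83)/28967 ≈ 2.0924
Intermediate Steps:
j(Y) = 64 (j(Y) = 8**2 = 64)
J(o) = (-1 + o)*(80 + o) (J(o) = (o + 80)*(o - 1) = (80 + o)*(-1 + o) = (-1 + o)*(80 + o))
J(138)/14276 + sqrt(s(19) + j(-11))/28967 = (-80 + 138**2 + 79*138)/14276 + sqrt(19 + 64)/28967 = (-80 + 19044 + 10902)*(1/14276) + sqrt(83)*(1/28967) = 29866*(1/14276) + sqrt(83)/28967 = 14933/7138 + sqrt(83)/28967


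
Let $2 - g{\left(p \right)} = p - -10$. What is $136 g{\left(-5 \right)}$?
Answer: $-408$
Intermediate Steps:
$g{\left(p \right)} = -8 - p$ ($g{\left(p \right)} = 2 - \left(p - -10\right) = 2 - \left(p + 10\right) = 2 - \left(10 + p\right) = -8 - p$)
$136 g{\left(-5 \right)} = 136 \left(-8 - -5\right) = 136 \left(-8 + 5\right) = 136 \left(-3\right) = -408$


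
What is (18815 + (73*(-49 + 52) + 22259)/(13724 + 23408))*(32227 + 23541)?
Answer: 9740732470636/9283 ≈ 1.0493e+9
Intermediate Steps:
(18815 + (73*(-49 + 52) + 22259)/(13724 + 23408))*(32227 + 23541) = (18815 + (73*3 + 22259)/37132)*55768 = (18815 + (219 + 22259)*(1/37132))*55768 = (18815 + 22478*(1/37132))*55768 = (18815 + 11239/18566)*55768 = (349330529/18566)*55768 = 9740732470636/9283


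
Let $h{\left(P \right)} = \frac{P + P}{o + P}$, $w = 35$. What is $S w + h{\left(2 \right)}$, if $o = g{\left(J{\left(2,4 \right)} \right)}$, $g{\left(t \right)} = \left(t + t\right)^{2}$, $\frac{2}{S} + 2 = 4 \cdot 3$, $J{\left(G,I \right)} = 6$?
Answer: $\frac{513}{73} \approx 7.0274$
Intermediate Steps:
$S = \frac{1}{5}$ ($S = \frac{2}{-2 + 4 \cdot 3} = \frac{2}{-2 + 12} = \frac{2}{10} = 2 \cdot \frac{1}{10} = \frac{1}{5} \approx 0.2$)
$g{\left(t \right)} = 4 t^{2}$ ($g{\left(t \right)} = \left(2 t\right)^{2} = 4 t^{2}$)
$o = 144$ ($o = 4 \cdot 6^{2} = 4 \cdot 36 = 144$)
$h{\left(P \right)} = \frac{2 P}{144 + P}$ ($h{\left(P \right)} = \frac{P + P}{144 + P} = \frac{2 P}{144 + P}$)
$S w + h{\left(2 \right)} = \frac{1}{5} \cdot 35 + 2 \cdot 2 \frac{1}{144 + 2} = 7 + 2 \cdot 2 \cdot \frac{1}{146} = 7 + \frac{2}{73} = \frac{513}{73}$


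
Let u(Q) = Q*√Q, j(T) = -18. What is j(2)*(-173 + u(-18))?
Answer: 3114 + 972*I*√2 ≈ 3114.0 + 1374.6*I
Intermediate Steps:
u(Q) = Q^(3/2)
j(2)*(-173 + u(-18)) = -18*(-173 + (-18)^(3/2)) = -18*(-173 - 54*I*√2) = 3114 + 972*I*√2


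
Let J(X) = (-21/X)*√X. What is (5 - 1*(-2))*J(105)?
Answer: -7*√105/5 ≈ -14.346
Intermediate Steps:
J(X) = -21/√X
(5 - 1*(-2))*J(105) = (5 - 1*(-2))*(-√105/5) = (5 + 2)*(-√105/5) = 7*(-√105/5) = -7*√105/5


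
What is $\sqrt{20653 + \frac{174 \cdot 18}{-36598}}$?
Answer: $\frac{\sqrt{8223185059}}{631} \approx 143.71$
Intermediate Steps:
$\sqrt{20653 + \frac{174 \cdot 18}{-36598}} = \sqrt{20653 + 3132 \left(- \frac{1}{36598}\right)} = \sqrt{20653 - \frac{54}{631}} = \sqrt{\frac{13031989}{631}} = \frac{\sqrt{8223185059}}{631}$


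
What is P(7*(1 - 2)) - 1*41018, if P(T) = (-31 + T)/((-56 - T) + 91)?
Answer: -861397/21 ≈ -41019.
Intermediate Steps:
P(T) = (-31 + T)/(35 - T)
P(7*(1 - 2)) - 1*41018 = (31 - 7*(1 - 2))/(-35 + 7*(1 - 2)) - 1*41018 = (31 - 7*(-1))/(-35 + 7*(-1)) - 41018 = (31 - 1*(-7))/(-35 - 7) - 41018 = (31 + 7)/(-42) - 41018 = -1/42*38 - 41018 = -19/21 - 41018 = -861397/21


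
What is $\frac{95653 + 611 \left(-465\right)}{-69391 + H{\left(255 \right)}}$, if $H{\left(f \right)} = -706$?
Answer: $\frac{188462}{70097} \approx 2.6886$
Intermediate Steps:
$\frac{95653 + 611 \left(-465\right)}{-69391 + H{\left(255 \right)}} = \frac{95653 + 611 \left(-465\right)}{-69391 - 706} = \frac{95653 - 284115}{-70097} = \left(-188462\right) \left(- \frac{1}{70097}\right) = \frac{188462}{70097}$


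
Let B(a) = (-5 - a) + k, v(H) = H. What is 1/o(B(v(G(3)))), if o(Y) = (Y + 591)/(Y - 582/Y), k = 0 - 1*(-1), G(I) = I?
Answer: 533/4088 ≈ 0.13038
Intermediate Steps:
k = 1 (k = 0 + 1 = 1)
B(a) = -4 - a (B(a) = (-5 - a) + 1 = -4 - a)
o(Y) = (591 + Y)/(Y - 582/Y)
1/o(B(v(G(3)))) = 1/((-4 - 1*3)*(591 + (-4 - 1*3))/(-582 + (-4 - 1*3)²)) = 1/((-4 - 3)*(591 + (-4 - 3))/(-582 + (-4 - 3)²)) = 1/(-7*(591 - 7)/(-582 + (-7)²)) = 1/(-7*584/(-582 + 49)) = 1/(-7*584/(-533)) = 1/(-7*(-1/533)*584) = 1/(4088/533) = 533/4088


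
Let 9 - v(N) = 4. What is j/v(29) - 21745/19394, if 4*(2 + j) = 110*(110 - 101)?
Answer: 2326251/48485 ≈ 47.979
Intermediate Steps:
j = 491/2 (j = -2 + (110*(110 - 101))/4 = -2 + (110*9)/4 = -2 + (¼)*990 = -2 + 495/2 = 491/2 ≈ 245.50)
v(N) = 5 (v(N) = 9 - 1*4 = 9 - 4 = 5)
j/v(29) - 21745/19394 = (491/2)/5 - 21745/19394 = (491/2)*(⅕) - 21745*1/19394 = 491/10 - 21745/19394 = 2326251/48485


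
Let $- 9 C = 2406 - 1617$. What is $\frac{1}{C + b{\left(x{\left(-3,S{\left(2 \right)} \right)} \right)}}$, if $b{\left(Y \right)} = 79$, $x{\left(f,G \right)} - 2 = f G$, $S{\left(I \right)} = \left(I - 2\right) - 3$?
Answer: $- \frac{3}{26} \approx -0.11538$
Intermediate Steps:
$C = - \frac{263}{3}$ ($C = - \frac{2406 - 1617}{9} = \left(- \frac{1}{9}\right) 789 = - \frac{263}{3} \approx -87.667$)
$S{\left(I \right)} = -5 + I$ ($S{\left(I \right)} = \left(-2 + I\right) - 3 = -5 + I$)
$x{\left(f,G \right)} = 2 + G f$ ($x{\left(f,G \right)} = 2 + f G = 2 + G f$)
$\frac{1}{C + b{\left(x{\left(-3,S{\left(2 \right)} \right)} \right)}} = \frac{1}{- \frac{263}{3} + 79} = \frac{1}{- \frac{26}{3}} = - \frac{3}{26}$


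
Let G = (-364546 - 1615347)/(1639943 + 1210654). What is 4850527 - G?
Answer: 13826899694512/2850597 ≈ 4.8505e+6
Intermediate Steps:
G = -1979893/2850597 ≈ -0.69455
4850527 - G = 4850527 - 1*(-1979893/2850597) = 4850527 + 1979893/2850597 = 13826899694512/2850597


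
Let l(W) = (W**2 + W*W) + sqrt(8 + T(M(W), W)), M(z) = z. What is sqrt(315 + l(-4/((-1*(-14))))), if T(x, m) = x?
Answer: sqrt(15443 + 21*sqrt(42))/7 ≈ 17.831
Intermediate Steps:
l(W) = sqrt(8 + W) + 2*W**2 (l(W) = (W**2 + W*W) + sqrt(8 + W) = (W**2 + W**2) + sqrt(8 + W) = 2*W**2 + sqrt(8 + W) = sqrt(8 + W) + 2*W**2)
sqrt(315 + l(-4/((-1*(-14))))) = sqrt(315 + (sqrt(8 - 4/((-1*(-14)))) + 2*(-4/((-1*(-14))))**2)) = sqrt(315 + (sqrt(8 - 4/14) + 2*(-4/14)**2)) = sqrt(315 + (sqrt(8 - 4*1/14) + 2*(-4*1/14)**2)) = sqrt(315 + (sqrt(8 - 2/7) + 2*(-2/7)**2)) = sqrt(315 + (sqrt(54/7) + 2*(4/49))) = sqrt(315 + (3*sqrt(42)/7 + 8/49)) = sqrt(315 + (8/49 + 3*sqrt(42)/7)) = sqrt(15443/49 + 3*sqrt(42)/7)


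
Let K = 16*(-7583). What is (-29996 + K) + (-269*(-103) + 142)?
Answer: -123475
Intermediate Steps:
K = -121328
(-29996 + K) + (-269*(-103) + 142) = (-29996 - 121328) + (-269*(-103) + 142) = -151324 + (27707 + 142) = -151324 + 27849 = -123475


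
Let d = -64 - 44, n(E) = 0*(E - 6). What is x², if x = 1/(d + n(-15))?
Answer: 1/11664 ≈ 8.5734e-5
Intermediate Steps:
n(E) = 0 (n(E) = 0*(-6 + E) = 0)
d = -108
x = -1/108 (x = 1/(-108 + 0) = 1/(-108) = -1/108 ≈ -0.0092593)
x² = (-1/108)² = 1/11664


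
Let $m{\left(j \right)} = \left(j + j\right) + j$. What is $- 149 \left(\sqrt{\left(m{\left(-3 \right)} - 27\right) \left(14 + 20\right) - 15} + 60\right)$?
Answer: $-8940 - 149 i \sqrt{1239} \approx -8940.0 - 5244.7 i$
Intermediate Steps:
$m{\left(j \right)} = 3 j$ ($m{\left(j \right)} = 2 j + j = 3 j$)
$- 149 \left(\sqrt{\left(m{\left(-3 \right)} - 27\right) \left(14 + 20\right) - 15} + 60\right) = - 149 \left(\sqrt{\left(3 \left(-3\right) - 27\right) \left(14 + 20\right) - 15} + 60\right) = - 149 \left(\sqrt{\left(-9 - 27\right) 34 - 15} + 60\right) = - 149 \left(\sqrt{\left(-36\right) 34 - 15} + 60\right) = - 149 \left(\sqrt{-1224 - 15} + 60\right) = - 149 \left(\sqrt{-1239} + 60\right) = - 149 \left(i \sqrt{1239} + 60\right) = - 149 \left(60 + i \sqrt{1239}\right) = -8940 - 149 i \sqrt{1239}$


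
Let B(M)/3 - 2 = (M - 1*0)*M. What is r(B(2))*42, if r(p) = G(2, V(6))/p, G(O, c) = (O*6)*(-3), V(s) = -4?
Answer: -84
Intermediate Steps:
G(O, c) = -18*O (G(O, c) = (6*O)*(-3) = -18*O)
B(M) = 6 + 3*M² (B(M) = 6 + 3*((M - 1*0)*M) = 6 + 3*((M + 0)*M) = 6 + 3*(M*M) = 6 + 3*M²)
r(p) = -36/p (r(p) = (-18*2)/p = -36/p)
r(B(2))*42 = -36/(6 + 3*2²)*42 = -36/(6 + 3*4)*42 = -36/(6 + 12)*42 = -36/18*42 = -36*1/18*42 = -2*42 = -84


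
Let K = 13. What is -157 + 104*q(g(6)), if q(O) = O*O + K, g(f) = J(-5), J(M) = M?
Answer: 3795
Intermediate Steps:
g(f) = -5
q(O) = 13 + O**2 (q(O) = O*O + 13 = O**2 + 13 = 13 + O**2)
-157 + 104*q(g(6)) = -157 + 104*(13 + (-5)**2) = -157 + 104*(13 + 25) = -157 + 104*38 = -157 + 3952 = 3795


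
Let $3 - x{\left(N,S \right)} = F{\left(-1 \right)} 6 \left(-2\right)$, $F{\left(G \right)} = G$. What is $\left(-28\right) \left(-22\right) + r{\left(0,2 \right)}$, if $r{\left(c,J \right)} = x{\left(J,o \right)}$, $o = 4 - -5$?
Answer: $607$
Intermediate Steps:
$o = 9$ ($o = 4 + 5 = 9$)
$x{\left(N,S \right)} = -9$ ($x{\left(N,S \right)} = 3 - \left(-1\right) 6 \left(-2\right) = 3 - \left(-6\right) \left(-2\right) = 3 - 12 = -9$)
$r{\left(c,J \right)} = -9$
$\left(-28\right) \left(-22\right) + r{\left(0,2 \right)} = \left(-28\right) \left(-22\right) - 9 = 616 - 9 = 607$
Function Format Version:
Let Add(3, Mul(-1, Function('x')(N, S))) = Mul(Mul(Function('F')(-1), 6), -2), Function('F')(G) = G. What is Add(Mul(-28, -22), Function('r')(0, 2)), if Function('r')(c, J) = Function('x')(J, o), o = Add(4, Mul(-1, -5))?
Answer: 607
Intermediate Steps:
o = 9 (o = Add(4, 5) = 9)
Function('x')(N, S) = -9 (Function('x')(N, S) = Add(3, Mul(-1, Mul(Mul(-1, 6), -2))) = Add(3, Mul(-1, Mul(-6, -2))) = Add(3, Mul(-1, 12)) = Add(3, -12) = -9)
Function('r')(c, J) = -9
Add(Mul(-28, -22), Function('r')(0, 2)) = Add(Mul(-28, -22), -9) = Add(616, -9) = 607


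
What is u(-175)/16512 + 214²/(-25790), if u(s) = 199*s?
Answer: -827160151/212922240 ≈ -3.8848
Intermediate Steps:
u(-175)/16512 + 214²/(-25790) = (199*(-175))/16512 + 214²/(-25790) = -34825*1/16512 + 45796*(-1/25790) = -34825/16512 - 22898/12895 = -827160151/212922240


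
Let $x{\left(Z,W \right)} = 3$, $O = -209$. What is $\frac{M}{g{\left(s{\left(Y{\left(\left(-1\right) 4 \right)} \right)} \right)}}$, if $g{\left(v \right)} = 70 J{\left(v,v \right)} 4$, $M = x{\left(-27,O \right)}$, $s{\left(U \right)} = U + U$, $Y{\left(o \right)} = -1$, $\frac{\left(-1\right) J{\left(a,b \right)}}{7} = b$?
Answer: $\frac{3}{3920} \approx 0.00076531$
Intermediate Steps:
$J{\left(a,b \right)} = - 7 b$
$s{\left(U \right)} = 2 U$
$M = 3$
$g{\left(v \right)} = - 1960 v$ ($g{\left(v \right)} = 70 - 7 v 4 = 70 \left(- 28 v\right) = - 1960 v$)
$\frac{M}{g{\left(s{\left(Y{\left(\left(-1\right) 4 \right)} \right)} \right)}} = \frac{3}{\left(-1960\right) 2 \left(-1\right)} = \frac{3}{\left(-1960\right) \left(-2\right)} = \frac{3}{3920}$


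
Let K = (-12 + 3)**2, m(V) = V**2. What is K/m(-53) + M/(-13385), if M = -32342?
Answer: 91932863/37598465 ≈ 2.4451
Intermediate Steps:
K = 81 (K = (-9)**2 = 81)
K/m(-53) + M/(-13385) = 81/((-53)**2) - 32342/(-13385) = 81/2809 - 32342*(-1/13385) = 81*(1/2809) + 32342/13385 = 81/2809 + 32342/13385 = 91932863/37598465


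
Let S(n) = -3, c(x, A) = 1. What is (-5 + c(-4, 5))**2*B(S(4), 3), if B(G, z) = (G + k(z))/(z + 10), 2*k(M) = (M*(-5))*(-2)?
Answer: 192/13 ≈ 14.769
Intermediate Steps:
k(M) = 5*M (k(M) = ((M*(-5))*(-2))/2 = (-5*M*(-2))/2 = (10*M)/2 = 5*M)
B(G, z) = (G + 5*z)/(10 + z) (B(G, z) = (G + 5*z)/(z + 10) = (G + 5*z)/(10 + z))
(-5 + c(-4, 5))**2*B(S(4), 3) = (-5 + 1)**2*((-3 + 5*3)/(10 + 3)) = (-4)**2*((-3 + 15)/13) = 16*((1/13)*12) = 16*(12/13) = 192/13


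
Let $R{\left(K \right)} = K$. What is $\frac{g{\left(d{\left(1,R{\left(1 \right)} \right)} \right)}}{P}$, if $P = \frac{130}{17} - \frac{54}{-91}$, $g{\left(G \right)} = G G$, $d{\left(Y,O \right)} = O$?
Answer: $\frac{1547}{12748} \approx 0.12135$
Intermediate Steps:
$g{\left(G \right)} = G^{2}$
$P = \frac{12748}{1547}$ ($P = 130 \cdot \frac{1}{17} - - \frac{54}{91} = \frac{130}{17} + \frac{54}{91} = \frac{12748}{1547} \approx 8.2405$)
$\frac{g{\left(d{\left(1,R{\left(1 \right)} \right)} \right)}}{P} = \frac{1^{2}}{\frac{12748}{1547}} = 1 \cdot \frac{1547}{12748} = \frac{1547}{12748}$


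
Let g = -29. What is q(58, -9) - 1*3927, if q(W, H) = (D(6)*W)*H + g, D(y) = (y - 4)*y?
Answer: -10220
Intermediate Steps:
D(y) = y*(-4 + y) (D(y) = (-4 + y)*y = y*(-4 + y))
q(W, H) = -29 + 12*H*W (q(W, H) = ((6*(-4 + 6))*W)*H - 29 = ((6*2)*W)*H - 29 = (12*W)*H - 29 = 12*H*W - 29 = -29 + 12*H*W)
q(58, -9) - 1*3927 = (-29 + 12*(-9)*58) - 1*3927 = (-29 - 6264) - 3927 = -6293 - 3927 = -10220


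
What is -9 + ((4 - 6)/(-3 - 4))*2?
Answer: -59/7 ≈ -8.4286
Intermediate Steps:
-9 + ((4 - 6)/(-3 - 4))*2 = -9 - 2/(-7)*2 = -9 - 2*(-⅐)*2 = -9 + (2/7)*2 = -9 + 4/7 = -59/7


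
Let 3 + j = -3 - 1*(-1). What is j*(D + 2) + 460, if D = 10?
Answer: 400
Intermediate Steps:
j = -5 (j = -3 + (-3 - 1*(-1)) = -3 + (-3 + 1) = -3 - 2 = -5)
j*(D + 2) + 460 = -5*(10 + 2) + 460 = -5*12 + 460 = -60 + 460 = 400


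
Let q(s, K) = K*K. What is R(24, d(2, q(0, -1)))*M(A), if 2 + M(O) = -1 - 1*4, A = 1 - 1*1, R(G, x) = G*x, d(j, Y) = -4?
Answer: 672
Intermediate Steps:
q(s, K) = K²
A = 0 (A = 1 - 1 = 0)
M(O) = -7 (M(O) = -2 + (-1 - 1*4) = -2 + (-1 - 4) = -2 - 5 = -7)
R(24, d(2, q(0, -1)))*M(A) = (24*(-4))*(-7) = -96*(-7) = 672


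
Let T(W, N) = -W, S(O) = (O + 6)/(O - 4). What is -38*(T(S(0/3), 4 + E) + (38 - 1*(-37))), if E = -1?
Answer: -2907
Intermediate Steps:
S(O) = (6 + O)/(-4 + O)
-38*(T(S(0/3), 4 + E) + (38 - 1*(-37))) = -38*(-(6 + 0/3)/(-4 + 0/3) + (38 - 1*(-37))) = -38*(-(6 + 0*(⅓))/(-4 + 0*(⅓)) + (38 + 37)) = -38*(-(6 + 0)/(-4 + 0) + 75) = -38*(-6/(-4) + 75) = -38*(-(-1)*6/4 + 75) = -38*(-1*(-3/2) + 75) = -38*(3/2 + 75) = -38*153/2 = -2907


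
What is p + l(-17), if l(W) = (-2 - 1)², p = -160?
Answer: -151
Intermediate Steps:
l(W) = 9 (l(W) = (-3)² = 9)
p + l(-17) = -160 + 9 = -151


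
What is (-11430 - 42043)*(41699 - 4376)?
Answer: -1995772779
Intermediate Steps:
(-11430 - 42043)*(41699 - 4376) = -53473*37323 = -1995772779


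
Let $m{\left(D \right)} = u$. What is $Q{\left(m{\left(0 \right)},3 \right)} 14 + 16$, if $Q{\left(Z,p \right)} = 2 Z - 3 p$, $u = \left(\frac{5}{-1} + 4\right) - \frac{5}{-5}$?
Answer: $-110$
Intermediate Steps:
$u = 0$ ($u = \left(5 \left(-1\right) + 4\right) - -1 = \left(-5 + 4\right) + 1 = -1 + 1 = 0$)
$m{\left(D \right)} = 0$
$Q{\left(Z,p \right)} = - 3 p + 2 Z$
$Q{\left(m{\left(0 \right)},3 \right)} 14 + 16 = \left(\left(-3\right) 3 + 2 \cdot 0\right) 14 + 16 = \left(-9 + 0\right) 14 + 16 = \left(-9\right) 14 + 16 = -126 + 16 = -110$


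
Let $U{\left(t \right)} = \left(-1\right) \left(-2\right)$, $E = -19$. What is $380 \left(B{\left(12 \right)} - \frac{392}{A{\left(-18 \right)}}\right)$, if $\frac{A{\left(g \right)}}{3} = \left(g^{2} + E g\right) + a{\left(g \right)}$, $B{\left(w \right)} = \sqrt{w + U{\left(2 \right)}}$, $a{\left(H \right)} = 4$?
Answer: $- \frac{14896}{201} + 380 \sqrt{14} \approx 1347.7$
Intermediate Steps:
$U{\left(t \right)} = 2$
$B{\left(w \right)} = \sqrt{2 + w}$ ($B{\left(w \right)} = \sqrt{w + 2} = \sqrt{2 + w}$)
$A{\left(g \right)} = 12 - 57 g + 3 g^{2}$ ($A{\left(g \right)} = 3 \left(\left(g^{2} - 19 g\right) + 4\right) = 3 \left(4 + g^{2} - 19 g\right) = 12 - 57 g + 3 g^{2}$)
$380 \left(B{\left(12 \right)} - \frac{392}{A{\left(-18 \right)}}\right) = 380 \left(\sqrt{2 + 12} - \frac{392}{12 - -1026 + 3 \left(-18\right)^{2}}\right) = 380 \left(\sqrt{14} - \frac{392}{12 + 1026 + 3 \cdot 324}\right) = 380 \left(\sqrt{14} - \frac{392}{12 + 1026 + 972}\right) = 380 \left(\sqrt{14} - \frac{392}{2010}\right) = 380 \left(\sqrt{14} - \frac{196}{1005}\right) = 380 \left(- \frac{196}{1005} + \sqrt{14}\right) = - \frac{14896}{201} + 380 \sqrt{14}$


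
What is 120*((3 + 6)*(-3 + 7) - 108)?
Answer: -8640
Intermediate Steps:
120*((3 + 6)*(-3 + 7) - 108) = 120*(9*4 - 108) = 120*(36 - 108) = 120*(-72) = -8640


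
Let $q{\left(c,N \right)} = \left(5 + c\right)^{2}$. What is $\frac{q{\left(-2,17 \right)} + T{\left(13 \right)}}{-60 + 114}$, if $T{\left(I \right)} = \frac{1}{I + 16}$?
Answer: $\frac{131}{783} \approx 0.16731$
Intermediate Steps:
$T{\left(I \right)} = \frac{1}{16 + I}$
$\frac{q{\left(-2,17 \right)} + T{\left(13 \right)}}{-60 + 114} = \frac{\left(5 - 2\right)^{2} + \frac{1}{16 + 13}}{-60 + 114} = \frac{3^{2} + \frac{1}{29}}{54} = \left(9 + \frac{1}{29}\right) \frac{1}{54} = \frac{262}{29} \cdot \frac{1}{54} = \frac{131}{783}$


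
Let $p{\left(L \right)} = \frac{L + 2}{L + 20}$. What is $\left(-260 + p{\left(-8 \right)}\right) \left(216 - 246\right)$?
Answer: $7815$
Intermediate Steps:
$p{\left(L \right)} = \frac{2 + L}{20 + L}$
$\left(-260 + p{\left(-8 \right)}\right) \left(216 - 246\right) = \left(-260 + \frac{2 - 8}{20 - 8}\right) \left(216 - 246\right) = \left(-260 + \frac{1}{12} \left(-6\right)\right) \left(-30\right) = \left(-260 - \frac{1}{2}\right) \left(-30\right) = \left(- \frac{521}{2}\right) \left(-30\right) = 7815$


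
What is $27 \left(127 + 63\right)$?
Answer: $5130$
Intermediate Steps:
$27 \left(127 + 63\right) = 27 \cdot 190 = 5130$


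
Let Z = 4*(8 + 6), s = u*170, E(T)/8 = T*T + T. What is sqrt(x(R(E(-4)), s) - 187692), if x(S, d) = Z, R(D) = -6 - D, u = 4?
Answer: 2*I*sqrt(46909) ≈ 433.17*I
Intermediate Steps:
E(T) = 8*T + 8*T**2 (E(T) = 8*(T*T + T) = 8*(T**2 + T) = 8*(T + T**2) = 8*T + 8*T**2)
s = 680 (s = 4*170 = 680)
Z = 56 (Z = 4*14 = 56)
x(S, d) = 56
sqrt(x(R(E(-4)), s) - 187692) = sqrt(56 - 187692) = sqrt(-187636) = 2*I*sqrt(46909)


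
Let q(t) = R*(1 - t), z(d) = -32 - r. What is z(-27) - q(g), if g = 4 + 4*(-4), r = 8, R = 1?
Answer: -53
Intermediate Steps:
g = -12 (g = 4 - 16 = -12)
z(d) = -40 (z(d) = -32 - 1*8 = -32 - 8 = -40)
q(t) = 1 - t (q(t) = 1*(1 - t) = 1 - t)
z(-27) - q(g) = -40 - (1 - 1*(-12)) = -40 - (1 + 12) = -40 - 1*13 = -40 - 13 = -53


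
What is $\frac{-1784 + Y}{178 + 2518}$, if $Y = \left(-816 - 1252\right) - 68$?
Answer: $- \frac{490}{337} \approx -1.454$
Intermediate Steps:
$Y = -2136$ ($Y = -2068 - 68 = -2136$)
$\frac{-1784 + Y}{178 + 2518} = \frac{-1784 - 2136}{178 + 2518} = - \frac{3920}{2696} = \left(-3920\right) \frac{1}{2696} = - \frac{490}{337}$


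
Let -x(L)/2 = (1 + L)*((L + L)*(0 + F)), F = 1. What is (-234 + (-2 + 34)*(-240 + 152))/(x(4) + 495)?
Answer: -610/83 ≈ -7.3494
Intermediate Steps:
x(L) = -4*L*(1 + L) (x(L) = -2*(1 + L)*(L + L)*(0 + 1) = -2*(1 + L)*(2*L)*1 = -2*(1 + L)*2*L = -4*L*(1 + L))
(-234 + (-2 + 34)*(-240 + 152))/(x(4) + 495) = (-234 + (-2 + 34)*(-240 + 152))/(-4*4*(1 + 4) + 495) = (-234 + 32*(-88))/(-4*4*5 + 495) = (-234 - 2816)/(-80 + 495) = -3050/415 = -3050*1/415 = -610/83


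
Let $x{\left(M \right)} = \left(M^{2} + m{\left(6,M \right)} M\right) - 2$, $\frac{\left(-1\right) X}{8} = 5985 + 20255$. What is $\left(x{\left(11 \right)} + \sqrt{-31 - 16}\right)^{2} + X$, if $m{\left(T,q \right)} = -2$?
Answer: $-200558 + 194 i \sqrt{47} \approx -2.0056 \cdot 10^{5} + 1330.0 i$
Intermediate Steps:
$X = -209920$ ($X = - 8 \left(5985 + 20255\right) = \left(-8\right) 26240 = -209920$)
$x{\left(M \right)} = -2 + M^{2} - 2 M$ ($x{\left(M \right)} = \left(M^{2} - 2 M\right) - 2 = -2 + M^{2} - 2 M$)
$\left(x{\left(11 \right)} + \sqrt{-31 - 16}\right)^{2} + X = \left(\left(-2 + 11^{2} - 22\right) + \sqrt{-31 - 16}\right)^{2} - 209920 = \left(\left(-2 + 121 - 22\right) + \sqrt{-47}\right)^{2} - 209920 = \left(97 + i \sqrt{47}\right)^{2} - 209920 = -209920 + \left(97 + i \sqrt{47}\right)^{2}$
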